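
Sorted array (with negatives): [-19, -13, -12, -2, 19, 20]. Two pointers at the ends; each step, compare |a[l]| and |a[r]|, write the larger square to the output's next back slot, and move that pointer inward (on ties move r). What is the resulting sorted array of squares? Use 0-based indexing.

[4, 144, 169, 361, 361, 400]

[0,5] |-19|<=|20| out[5]=400 → r--
[0,4] |-19|<=|19| out[4]=361 → r--
[0,3] |-19|>|-2| out[3]=361 → l++
[1,3] |-13|>|-2| out[2]=169 → l++
[2,3] |-12|>|-2| out[1]=144 → l++
[3,3] |-2|<=|-2| out[0]=4 → r--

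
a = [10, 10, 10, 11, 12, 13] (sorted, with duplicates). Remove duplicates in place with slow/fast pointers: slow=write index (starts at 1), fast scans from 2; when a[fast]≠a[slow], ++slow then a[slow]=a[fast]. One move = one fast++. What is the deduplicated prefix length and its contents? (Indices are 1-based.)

(s=1,f=2) a[fast]=10=a[slow] dup → fast++
(s=1,f=3) a[fast]=10=a[slow] dup → fast++
(s=1,f=4) a[fast]=11≠a[slow]=10 write a[2]=11 → slow++,fast++
(s=2,f=5) a[fast]=12≠a[slow]=11 write a[3]=12 → slow++,fast++
(s=3,f=6) a[fast]=13≠a[slow]=12 write a[4]=13 → slow++,fast++

length 4; prefix = [10, 11, 12, 13]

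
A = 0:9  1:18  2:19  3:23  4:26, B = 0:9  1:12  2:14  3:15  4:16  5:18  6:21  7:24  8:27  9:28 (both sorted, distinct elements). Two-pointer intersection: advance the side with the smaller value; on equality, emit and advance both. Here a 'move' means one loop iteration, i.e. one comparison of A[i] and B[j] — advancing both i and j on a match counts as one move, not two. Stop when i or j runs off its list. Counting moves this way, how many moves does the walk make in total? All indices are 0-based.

[i=0,j=0] 9==9 emit → i++,j++
[i=1,j=1] 18>12 → j++
[i=1,j=2] 18>14 → j++
[i=1,j=3] 18>15 → j++
[i=1,j=4] 18>16 → j++
[i=1,j=5] 18==18 emit → i++,j++
[i=2,j=6] 19<21 → i++
[i=3,j=6] 23>21 → j++
[i=3,j=7] 23<24 → i++
[i=4,j=7] 26>24 → j++
[i=4,j=8] 26<27 → i++

11 moves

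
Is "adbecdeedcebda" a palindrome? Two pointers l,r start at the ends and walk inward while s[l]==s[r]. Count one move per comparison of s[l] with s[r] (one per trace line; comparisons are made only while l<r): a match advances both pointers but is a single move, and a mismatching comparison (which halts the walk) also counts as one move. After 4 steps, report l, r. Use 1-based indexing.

l=1 r=14: 'a'=='a', l++,r--
l=2 r=13: 'd'=='d', l++,r--
l=3 r=12: 'b'=='b', l++,r--
l=4 r=11: 'e'=='e', l++,r--

l=5, r=10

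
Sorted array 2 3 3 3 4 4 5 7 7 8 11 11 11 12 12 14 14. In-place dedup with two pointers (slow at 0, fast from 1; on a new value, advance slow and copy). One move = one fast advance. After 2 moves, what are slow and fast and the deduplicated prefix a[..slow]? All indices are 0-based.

(s=0,f=1) a[fast]=3≠a[slow]=2 write a[1]=3 → slow++,fast++
(s=1,f=2) a[fast]=3=a[slow] dup → fast++

slow=1, fast=3, prefix=[2, 3]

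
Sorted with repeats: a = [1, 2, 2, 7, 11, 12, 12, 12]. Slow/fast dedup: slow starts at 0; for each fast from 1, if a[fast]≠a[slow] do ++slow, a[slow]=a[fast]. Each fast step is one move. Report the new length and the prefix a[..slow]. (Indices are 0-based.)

length 5; prefix = [1, 2, 7, 11, 12]

slow=0 fast=1: a[fast]=2≠a[slow]=1 write a[1]=2, slow++,fast++
slow=1 fast=2: a[fast]=2=a[slow] dup, fast++
slow=1 fast=3: a[fast]=7≠a[slow]=2 write a[2]=7, slow++,fast++
slow=2 fast=4: a[fast]=11≠a[slow]=7 write a[3]=11, slow++,fast++
slow=3 fast=5: a[fast]=12≠a[slow]=11 write a[4]=12, slow++,fast++
slow=4 fast=6: a[fast]=12=a[slow] dup, fast++
slow=4 fast=7: a[fast]=12=a[slow] dup, fast++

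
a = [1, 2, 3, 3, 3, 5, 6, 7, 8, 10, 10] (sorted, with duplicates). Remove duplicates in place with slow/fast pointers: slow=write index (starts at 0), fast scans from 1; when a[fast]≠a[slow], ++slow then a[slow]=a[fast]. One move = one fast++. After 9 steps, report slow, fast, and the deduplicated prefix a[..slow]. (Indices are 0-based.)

(s=0,f=1) a[fast]=2≠a[slow]=1 write a[1]=2 → slow++,fast++
(s=1,f=2) a[fast]=3≠a[slow]=2 write a[2]=3 → slow++,fast++
(s=2,f=3) a[fast]=3=a[slow] dup → fast++
(s=2,f=4) a[fast]=3=a[slow] dup → fast++
(s=2,f=5) a[fast]=5≠a[slow]=3 write a[3]=5 → slow++,fast++
(s=3,f=6) a[fast]=6≠a[slow]=5 write a[4]=6 → slow++,fast++
(s=4,f=7) a[fast]=7≠a[slow]=6 write a[5]=7 → slow++,fast++
(s=5,f=8) a[fast]=8≠a[slow]=7 write a[6]=8 → slow++,fast++
(s=6,f=9) a[fast]=10≠a[slow]=8 write a[7]=10 → slow++,fast++

slow=7, fast=10, prefix=[1, 2, 3, 5, 6, 7, 8, 10]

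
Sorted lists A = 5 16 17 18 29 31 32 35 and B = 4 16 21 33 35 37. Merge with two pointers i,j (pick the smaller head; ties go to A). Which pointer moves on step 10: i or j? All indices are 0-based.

i

[i=0,j=0] A[i]=5>B[j]=4 take 4 → j++
[i=0,j=1] A[i]=5<=B[j]=16 take 5 → i++
[i=1,j=1] A[i]=16<=B[j]=16 take 16 → i++
[i=2,j=1] A[i]=17>B[j]=16 take 16 → j++
[i=2,j=2] A[i]=17<=B[j]=21 take 17 → i++
[i=3,j=2] A[i]=18<=B[j]=21 take 18 → i++
[i=4,j=2] A[i]=29>B[j]=21 take 21 → j++
[i=4,j=3] A[i]=29<=B[j]=33 take 29 → i++
[i=5,j=3] A[i]=31<=B[j]=33 take 31 → i++
[i=6,j=3] A[i]=32<=B[j]=33 take 32 → i++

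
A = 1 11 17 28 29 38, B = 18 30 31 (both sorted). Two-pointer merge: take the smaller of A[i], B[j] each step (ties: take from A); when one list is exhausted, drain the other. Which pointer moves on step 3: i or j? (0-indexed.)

i

[i=0,j=0] A[i]=1<=B[j]=18 take 1 → i++
[i=1,j=0] A[i]=11<=B[j]=18 take 11 → i++
[i=2,j=0] A[i]=17<=B[j]=18 take 17 → i++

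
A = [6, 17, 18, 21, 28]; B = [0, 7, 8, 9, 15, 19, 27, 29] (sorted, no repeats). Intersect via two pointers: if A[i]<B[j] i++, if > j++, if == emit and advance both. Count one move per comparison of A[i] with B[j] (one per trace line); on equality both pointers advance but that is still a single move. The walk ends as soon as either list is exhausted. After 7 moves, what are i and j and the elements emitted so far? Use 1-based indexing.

i=3, j=6, emitted=[]

i=1 j=1: 6>0, j++
i=1 j=2: 6<7, i++
i=2 j=2: 17>7, j++
i=2 j=3: 17>8, j++
i=2 j=4: 17>9, j++
i=2 j=5: 17>15, j++
i=2 j=6: 17<19, i++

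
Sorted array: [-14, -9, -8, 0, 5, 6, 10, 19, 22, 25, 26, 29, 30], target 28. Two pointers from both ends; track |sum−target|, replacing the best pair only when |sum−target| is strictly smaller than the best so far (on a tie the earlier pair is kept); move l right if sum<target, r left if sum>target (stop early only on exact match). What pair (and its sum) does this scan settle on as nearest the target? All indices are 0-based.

pair (6, 22) with sum 28 (|Δ|=0)

[0,12] -14+30=16 d=12 * → l++
[1,12] -9+30=21 d=7 * → l++
[2,12] -8+30=22 d=6 * → l++
[3,12] 0+30=30 d=2 * → r--
[3,11] 0+29=29 d=1 * → r--
[3,10] 0+26=26 d=2 → l++
[4,10] 5+26=31 d=3 → r--
[4,9] 5+25=30 d=2 → r--
[4,8] 5+22=27 d=1 → l++
[5,8] 6+22=28 d=0 * → stop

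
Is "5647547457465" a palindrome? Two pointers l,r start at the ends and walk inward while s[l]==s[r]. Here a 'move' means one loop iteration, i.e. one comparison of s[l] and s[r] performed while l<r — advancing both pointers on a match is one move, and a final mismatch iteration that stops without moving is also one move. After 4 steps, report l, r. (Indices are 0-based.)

l=4, r=8

[0,12] '5'=='5' → l++,r--
[1,11] '6'=='6' → l++,r--
[2,10] '4'=='4' → l++,r--
[3,9] '7'=='7' → l++,r--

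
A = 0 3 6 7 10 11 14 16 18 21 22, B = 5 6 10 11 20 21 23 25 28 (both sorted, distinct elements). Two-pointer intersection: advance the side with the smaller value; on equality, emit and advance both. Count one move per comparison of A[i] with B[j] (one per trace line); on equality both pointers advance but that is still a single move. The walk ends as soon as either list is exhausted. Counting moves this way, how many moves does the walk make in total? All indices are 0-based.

[i=0,j=0] 0<5 → i++
[i=1,j=0] 3<5 → i++
[i=2,j=0] 6>5 → j++
[i=2,j=1] 6==6 emit → i++,j++
[i=3,j=2] 7<10 → i++
[i=4,j=2] 10==10 emit → i++,j++
[i=5,j=3] 11==11 emit → i++,j++
[i=6,j=4] 14<20 → i++
[i=7,j=4] 16<20 → i++
[i=8,j=4] 18<20 → i++
[i=9,j=4] 21>20 → j++
[i=9,j=5] 21==21 emit → i++,j++
[i=10,j=6] 22<23 → i++

13 moves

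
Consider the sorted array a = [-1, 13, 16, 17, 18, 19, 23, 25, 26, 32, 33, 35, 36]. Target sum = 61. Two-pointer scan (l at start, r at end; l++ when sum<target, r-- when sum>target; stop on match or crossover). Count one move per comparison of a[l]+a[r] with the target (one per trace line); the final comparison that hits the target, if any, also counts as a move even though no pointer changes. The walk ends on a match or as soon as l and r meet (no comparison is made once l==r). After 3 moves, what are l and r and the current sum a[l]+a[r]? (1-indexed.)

[1,13] -1+36=35 <61 → l++
[2,13] 13+36=49 <61 → l++
[3,13] 16+36=52 <61 → l++

l=4, r=13, sum=53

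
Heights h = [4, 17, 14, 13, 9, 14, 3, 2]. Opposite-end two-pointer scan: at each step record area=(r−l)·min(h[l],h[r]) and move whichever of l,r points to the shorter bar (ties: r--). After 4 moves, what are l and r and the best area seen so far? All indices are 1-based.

l=1 r=8: min(4,2)*7=14 best=14 *, r--
l=1 r=7: min(4,3)*6=18 best=18 *, r--
l=1 r=6: min(4,14)*5=20 best=20 *, l++
l=2 r=6: min(17,14)*4=56 best=56 *, r--

l=2, r=5, best area=56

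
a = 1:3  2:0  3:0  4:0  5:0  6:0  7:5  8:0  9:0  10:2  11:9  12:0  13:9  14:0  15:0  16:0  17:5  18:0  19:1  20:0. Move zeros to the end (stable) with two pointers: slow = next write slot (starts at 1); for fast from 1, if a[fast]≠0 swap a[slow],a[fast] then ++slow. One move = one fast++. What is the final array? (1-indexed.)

slow=1 fast=1: a[fast]=3≠0 swap→a[1]=3, slow++,fast++
slow=2 fast=2: a[fast]=0, fast++
slow=2 fast=3: a[fast]=0, fast++
slow=2 fast=4: a[fast]=0, fast++
slow=2 fast=5: a[fast]=0, fast++
slow=2 fast=6: a[fast]=0, fast++
slow=2 fast=7: a[fast]=5≠0 swap→a[2]=5, slow++,fast++
slow=3 fast=8: a[fast]=0, fast++
slow=3 fast=9: a[fast]=0, fast++
slow=3 fast=10: a[fast]=2≠0 swap→a[3]=2, slow++,fast++
slow=4 fast=11: a[fast]=9≠0 swap→a[4]=9, slow++,fast++
slow=5 fast=12: a[fast]=0, fast++
slow=5 fast=13: a[fast]=9≠0 swap→a[5]=9, slow++,fast++
slow=6 fast=14: a[fast]=0, fast++
slow=6 fast=15: a[fast]=0, fast++
slow=6 fast=16: a[fast]=0, fast++
slow=6 fast=17: a[fast]=5≠0 swap→a[6]=5, slow++,fast++
slow=7 fast=18: a[fast]=0, fast++
slow=7 fast=19: a[fast]=1≠0 swap→a[7]=1, slow++,fast++
slow=8 fast=20: a[fast]=0, fast++

[3, 5, 2, 9, 9, 5, 1, 0, 0, 0, 0, 0, 0, 0, 0, 0, 0, 0, 0, 0]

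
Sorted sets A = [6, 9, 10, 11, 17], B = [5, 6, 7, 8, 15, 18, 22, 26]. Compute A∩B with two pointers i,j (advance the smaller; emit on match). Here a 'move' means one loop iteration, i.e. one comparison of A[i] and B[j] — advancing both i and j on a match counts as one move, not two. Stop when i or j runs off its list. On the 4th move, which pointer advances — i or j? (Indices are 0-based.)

[i=0,j=0] 6>5 → j++
[i=0,j=1] 6==6 emit → i++,j++
[i=1,j=2] 9>7 → j++
[i=1,j=3] 9>8 → j++

j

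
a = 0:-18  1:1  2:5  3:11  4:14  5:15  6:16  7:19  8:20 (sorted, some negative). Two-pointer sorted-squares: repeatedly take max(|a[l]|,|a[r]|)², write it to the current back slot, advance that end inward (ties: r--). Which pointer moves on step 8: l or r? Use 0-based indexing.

[0,8] |-18|<=|20| out[8]=400 → r--
[0,7] |-18|<=|19| out[7]=361 → r--
[0,6] |-18|>|16| out[6]=324 → l++
[1,6] |1|<=|16| out[5]=256 → r--
[1,5] |1|<=|15| out[4]=225 → r--
[1,4] |1|<=|14| out[3]=196 → r--
[1,3] |1|<=|11| out[2]=121 → r--
[1,2] |1|<=|5| out[1]=25 → r--

r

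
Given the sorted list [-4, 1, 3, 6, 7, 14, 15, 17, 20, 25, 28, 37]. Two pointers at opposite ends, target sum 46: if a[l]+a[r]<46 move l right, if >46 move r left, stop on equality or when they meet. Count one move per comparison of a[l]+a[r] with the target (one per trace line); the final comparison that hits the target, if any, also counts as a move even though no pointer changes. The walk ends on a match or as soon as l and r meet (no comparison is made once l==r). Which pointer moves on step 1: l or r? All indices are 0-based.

l

[0,11] -4+37=33 <46 → l++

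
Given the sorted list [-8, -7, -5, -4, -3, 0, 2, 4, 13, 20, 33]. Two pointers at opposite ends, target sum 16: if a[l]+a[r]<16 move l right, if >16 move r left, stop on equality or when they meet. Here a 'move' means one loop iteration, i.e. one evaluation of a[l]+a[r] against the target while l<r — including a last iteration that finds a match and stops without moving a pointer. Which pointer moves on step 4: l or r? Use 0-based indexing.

[0,10] -8+33=25 >16 → r--
[0,9] -8+20=12 <16 → l++
[1,9] -7+20=13 <16 → l++
[2,9] -5+20=15 <16 → l++

l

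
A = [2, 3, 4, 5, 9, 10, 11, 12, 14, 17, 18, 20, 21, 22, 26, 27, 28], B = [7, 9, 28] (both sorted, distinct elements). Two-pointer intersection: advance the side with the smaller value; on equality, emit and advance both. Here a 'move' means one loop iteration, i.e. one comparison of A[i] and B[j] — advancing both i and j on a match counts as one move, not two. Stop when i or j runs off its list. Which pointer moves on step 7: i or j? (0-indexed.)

i=0 j=0: 2<7, i++
i=1 j=0: 3<7, i++
i=2 j=0: 4<7, i++
i=3 j=0: 5<7, i++
i=4 j=0: 9>7, j++
i=4 j=1: 9==9 emit, i++,j++
i=5 j=2: 10<28, i++

i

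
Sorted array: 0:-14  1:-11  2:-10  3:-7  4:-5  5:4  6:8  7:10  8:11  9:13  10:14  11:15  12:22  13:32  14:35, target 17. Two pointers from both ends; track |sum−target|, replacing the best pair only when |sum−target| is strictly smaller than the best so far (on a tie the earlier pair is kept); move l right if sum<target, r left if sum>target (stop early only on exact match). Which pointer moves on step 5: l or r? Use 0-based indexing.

l

[0,14] -14+35=21 d=4 * → r--
[0,13] -14+32=18 d=1 * → r--
[0,12] -14+22=8 d=9 → l++
[1,12] -11+22=11 d=6 → l++
[2,12] -10+22=12 d=5 → l++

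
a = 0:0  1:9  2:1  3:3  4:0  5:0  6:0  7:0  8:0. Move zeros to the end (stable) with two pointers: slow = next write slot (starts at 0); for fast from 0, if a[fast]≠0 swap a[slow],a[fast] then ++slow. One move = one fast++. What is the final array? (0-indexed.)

[9, 1, 3, 0, 0, 0, 0, 0, 0]

(s=0,f=0) a[fast]=0 → fast++
(s=0,f=1) a[fast]=9≠0 swap→a[0]=9 → slow++,fast++
(s=1,f=2) a[fast]=1≠0 swap→a[1]=1 → slow++,fast++
(s=2,f=3) a[fast]=3≠0 swap→a[2]=3 → slow++,fast++
(s=3,f=4) a[fast]=0 → fast++
(s=3,f=5) a[fast]=0 → fast++
(s=3,f=6) a[fast]=0 → fast++
(s=3,f=7) a[fast]=0 → fast++
(s=3,f=8) a[fast]=0 → fast++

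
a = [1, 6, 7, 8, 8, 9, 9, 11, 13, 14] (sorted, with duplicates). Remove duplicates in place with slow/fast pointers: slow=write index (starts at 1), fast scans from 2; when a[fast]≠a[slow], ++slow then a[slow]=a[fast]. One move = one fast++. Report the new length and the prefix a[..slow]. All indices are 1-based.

length 8; prefix = [1, 6, 7, 8, 9, 11, 13, 14]

slow=1 fast=2: a[fast]=6≠a[slow]=1 write a[2]=6, slow++,fast++
slow=2 fast=3: a[fast]=7≠a[slow]=6 write a[3]=7, slow++,fast++
slow=3 fast=4: a[fast]=8≠a[slow]=7 write a[4]=8, slow++,fast++
slow=4 fast=5: a[fast]=8=a[slow] dup, fast++
slow=4 fast=6: a[fast]=9≠a[slow]=8 write a[5]=9, slow++,fast++
slow=5 fast=7: a[fast]=9=a[slow] dup, fast++
slow=5 fast=8: a[fast]=11≠a[slow]=9 write a[6]=11, slow++,fast++
slow=6 fast=9: a[fast]=13≠a[slow]=11 write a[7]=13, slow++,fast++
slow=7 fast=10: a[fast]=14≠a[slow]=13 write a[8]=14, slow++,fast++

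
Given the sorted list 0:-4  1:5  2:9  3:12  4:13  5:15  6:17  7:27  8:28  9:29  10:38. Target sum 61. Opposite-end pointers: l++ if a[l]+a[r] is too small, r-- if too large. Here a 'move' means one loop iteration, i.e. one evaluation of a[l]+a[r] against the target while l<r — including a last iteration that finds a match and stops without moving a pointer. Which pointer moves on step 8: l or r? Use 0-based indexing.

[0,10] -4+38=34 <61 → l++
[1,10] 5+38=43 <61 → l++
[2,10] 9+38=47 <61 → l++
[3,10] 12+38=50 <61 → l++
[4,10] 13+38=51 <61 → l++
[5,10] 15+38=53 <61 → l++
[6,10] 17+38=55 <61 → l++
[7,10] 27+38=65 >61 → r--

r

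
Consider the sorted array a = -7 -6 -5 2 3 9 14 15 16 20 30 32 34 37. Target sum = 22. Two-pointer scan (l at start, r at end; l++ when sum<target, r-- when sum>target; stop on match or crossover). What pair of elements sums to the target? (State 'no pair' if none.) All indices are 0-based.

l=0 r=13: -7+37=30 >22, r--
l=0 r=12: -7+34=27 >22, r--
l=0 r=11: -7+32=25 >22, r--
l=0 r=10: -7+30=23 >22, r--
l=0 r=9: -7+20=13 <22, l++
l=1 r=9: -6+20=14 <22, l++
l=2 r=9: -5+20=15 <22, l++
l=3 r=9: 2+20=22, found

(2, 20)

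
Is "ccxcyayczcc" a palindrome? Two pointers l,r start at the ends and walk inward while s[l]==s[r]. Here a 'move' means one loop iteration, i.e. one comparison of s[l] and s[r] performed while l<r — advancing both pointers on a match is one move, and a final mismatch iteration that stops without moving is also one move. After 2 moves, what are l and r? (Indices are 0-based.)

l=2, r=8

[0,10] 'c'=='c' → l++,r--
[1,9] 'c'=='c' → l++,r--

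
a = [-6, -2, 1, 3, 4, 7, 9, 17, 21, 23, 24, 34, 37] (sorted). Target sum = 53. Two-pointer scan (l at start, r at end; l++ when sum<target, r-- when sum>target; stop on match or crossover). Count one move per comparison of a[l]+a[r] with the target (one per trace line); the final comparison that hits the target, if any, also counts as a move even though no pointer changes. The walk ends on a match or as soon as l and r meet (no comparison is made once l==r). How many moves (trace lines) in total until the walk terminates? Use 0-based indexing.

12 moves

[0,12] -6+37=31 <53 → l++
[1,12] -2+37=35 <53 → l++
[2,12] 1+37=38 <53 → l++
[3,12] 3+37=40 <53 → l++
[4,12] 4+37=41 <53 → l++
[5,12] 7+37=44 <53 → l++
[6,12] 9+37=46 <53 → l++
[7,12] 17+37=54 >53 → r--
[7,11] 17+34=51 <53 → l++
[8,11] 21+34=55 >53 → r--
[8,10] 21+24=45 <53 → l++
[9,10] 23+24=47 <53 → l++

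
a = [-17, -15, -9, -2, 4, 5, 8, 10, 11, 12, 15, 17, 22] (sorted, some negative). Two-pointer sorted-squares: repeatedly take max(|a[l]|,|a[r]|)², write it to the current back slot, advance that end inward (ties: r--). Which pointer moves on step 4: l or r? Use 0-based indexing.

l=0 r=12: |-17|<=|22| out[12]=484, r--
l=0 r=11: |-17|<=|17| out[11]=289, r--
l=0 r=10: |-17|>|15| out[10]=289, l++
l=1 r=10: |-15|<=|15| out[9]=225, r--

r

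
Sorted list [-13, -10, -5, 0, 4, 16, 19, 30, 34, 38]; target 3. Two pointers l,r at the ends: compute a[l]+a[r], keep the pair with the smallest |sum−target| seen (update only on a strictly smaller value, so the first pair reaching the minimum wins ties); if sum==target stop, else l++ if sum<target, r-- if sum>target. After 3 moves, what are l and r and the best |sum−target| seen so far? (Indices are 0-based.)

l=0 r=9: -13+38=25 d=22 *, r--
l=0 r=8: -13+34=21 d=18 *, r--
l=0 r=7: -13+30=17 d=14 *, r--

l=0, r=6, best |Δ|=14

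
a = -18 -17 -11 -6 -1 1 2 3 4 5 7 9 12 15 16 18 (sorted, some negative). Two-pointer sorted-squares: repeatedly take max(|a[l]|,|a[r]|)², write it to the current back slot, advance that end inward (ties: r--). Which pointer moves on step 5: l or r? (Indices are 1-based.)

l=1 r=16: |-18|<=|18| out[16]=324, r--
l=1 r=15: |-18|>|16| out[15]=324, l++
l=2 r=15: |-17|>|16| out[14]=289, l++
l=3 r=15: |-11|<=|16| out[13]=256, r--
l=3 r=14: |-11|<=|15| out[12]=225, r--

r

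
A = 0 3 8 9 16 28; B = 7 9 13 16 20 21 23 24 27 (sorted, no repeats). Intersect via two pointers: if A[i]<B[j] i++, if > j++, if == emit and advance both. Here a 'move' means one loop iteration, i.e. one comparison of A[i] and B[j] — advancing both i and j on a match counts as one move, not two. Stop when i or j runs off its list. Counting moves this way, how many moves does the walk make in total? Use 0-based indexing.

i=0 j=0: 0<7, i++
i=1 j=0: 3<7, i++
i=2 j=0: 8>7, j++
i=2 j=1: 8<9, i++
i=3 j=1: 9==9 emit, i++,j++
i=4 j=2: 16>13, j++
i=4 j=3: 16==16 emit, i++,j++
i=5 j=4: 28>20, j++
i=5 j=5: 28>21, j++
i=5 j=6: 28>23, j++
i=5 j=7: 28>24, j++
i=5 j=8: 28>27, j++

12 moves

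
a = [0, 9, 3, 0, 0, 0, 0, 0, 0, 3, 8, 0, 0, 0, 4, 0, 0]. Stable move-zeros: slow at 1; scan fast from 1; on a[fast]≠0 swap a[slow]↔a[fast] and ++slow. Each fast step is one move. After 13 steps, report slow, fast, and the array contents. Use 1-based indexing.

slow=5, fast=14, a=[9, 3, 3, 8, 0, 0, 0, 0, 0, 0, 0, 0, 0, 0, 4, 0, 0]

slow=1 fast=1: a[fast]=0, fast++
slow=1 fast=2: a[fast]=9≠0 swap→a[1]=9, slow++,fast++
slow=2 fast=3: a[fast]=3≠0 swap→a[2]=3, slow++,fast++
slow=3 fast=4: a[fast]=0, fast++
slow=3 fast=5: a[fast]=0, fast++
slow=3 fast=6: a[fast]=0, fast++
slow=3 fast=7: a[fast]=0, fast++
slow=3 fast=8: a[fast]=0, fast++
slow=3 fast=9: a[fast]=0, fast++
slow=3 fast=10: a[fast]=3≠0 swap→a[3]=3, slow++,fast++
slow=4 fast=11: a[fast]=8≠0 swap→a[4]=8, slow++,fast++
slow=5 fast=12: a[fast]=0, fast++
slow=5 fast=13: a[fast]=0, fast++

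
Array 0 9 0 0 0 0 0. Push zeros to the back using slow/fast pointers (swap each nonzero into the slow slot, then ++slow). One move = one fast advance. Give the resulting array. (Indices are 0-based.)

[9, 0, 0, 0, 0, 0, 0]

(s=0,f=0) a[fast]=0 → fast++
(s=0,f=1) a[fast]=9≠0 swap→a[0]=9 → slow++,fast++
(s=1,f=2) a[fast]=0 → fast++
(s=1,f=3) a[fast]=0 → fast++
(s=1,f=4) a[fast]=0 → fast++
(s=1,f=5) a[fast]=0 → fast++
(s=1,f=6) a[fast]=0 → fast++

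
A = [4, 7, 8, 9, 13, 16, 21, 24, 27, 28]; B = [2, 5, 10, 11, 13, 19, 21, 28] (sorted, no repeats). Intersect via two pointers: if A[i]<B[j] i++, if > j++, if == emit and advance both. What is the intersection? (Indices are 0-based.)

intersection = [13, 21, 28]

[i=0,j=0] 4>2 → j++
[i=0,j=1] 4<5 → i++
[i=1,j=1] 7>5 → j++
[i=1,j=2] 7<10 → i++
[i=2,j=2] 8<10 → i++
[i=3,j=2] 9<10 → i++
[i=4,j=2] 13>10 → j++
[i=4,j=3] 13>11 → j++
[i=4,j=4] 13==13 emit → i++,j++
[i=5,j=5] 16<19 → i++
[i=6,j=5] 21>19 → j++
[i=6,j=6] 21==21 emit → i++,j++
[i=7,j=7] 24<28 → i++
[i=8,j=7] 27<28 → i++
[i=9,j=7] 28==28 emit → i++,j++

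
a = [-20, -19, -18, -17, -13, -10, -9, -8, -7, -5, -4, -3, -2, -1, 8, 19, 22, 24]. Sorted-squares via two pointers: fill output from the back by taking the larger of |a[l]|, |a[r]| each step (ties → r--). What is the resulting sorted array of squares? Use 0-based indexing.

[0,17] |-20|<=|24| out[17]=576 → r--
[0,16] |-20|<=|22| out[16]=484 → r--
[0,15] |-20|>|19| out[15]=400 → l++
[1,15] |-19|<=|19| out[14]=361 → r--
[1,14] |-19|>|8| out[13]=361 → l++
[2,14] |-18|>|8| out[12]=324 → l++
[3,14] |-17|>|8| out[11]=289 → l++
[4,14] |-13|>|8| out[10]=169 → l++
[5,14] |-10|>|8| out[9]=100 → l++
[6,14] |-9|>|8| out[8]=81 → l++
[7,14] |-8|<=|8| out[7]=64 → r--
[7,13] |-8|>|-1| out[6]=64 → l++
[8,13] |-7|>|-1| out[5]=49 → l++
[9,13] |-5|>|-1| out[4]=25 → l++
[10,13] |-4|>|-1| out[3]=16 → l++
[11,13] |-3|>|-1| out[2]=9 → l++
[12,13] |-2|>|-1| out[1]=4 → l++
[13,13] |-1|<=|-1| out[0]=1 → r--

[1, 4, 9, 16, 25, 49, 64, 64, 81, 100, 169, 289, 324, 361, 361, 400, 484, 576]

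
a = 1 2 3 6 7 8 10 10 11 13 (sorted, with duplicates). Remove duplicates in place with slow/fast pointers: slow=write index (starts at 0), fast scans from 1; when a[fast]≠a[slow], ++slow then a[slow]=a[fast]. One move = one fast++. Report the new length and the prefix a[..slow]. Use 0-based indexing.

length 9; prefix = [1, 2, 3, 6, 7, 8, 10, 11, 13]

slow=0 fast=1: a[fast]=2≠a[slow]=1 write a[1]=2, slow++,fast++
slow=1 fast=2: a[fast]=3≠a[slow]=2 write a[2]=3, slow++,fast++
slow=2 fast=3: a[fast]=6≠a[slow]=3 write a[3]=6, slow++,fast++
slow=3 fast=4: a[fast]=7≠a[slow]=6 write a[4]=7, slow++,fast++
slow=4 fast=5: a[fast]=8≠a[slow]=7 write a[5]=8, slow++,fast++
slow=5 fast=6: a[fast]=10≠a[slow]=8 write a[6]=10, slow++,fast++
slow=6 fast=7: a[fast]=10=a[slow] dup, fast++
slow=6 fast=8: a[fast]=11≠a[slow]=10 write a[7]=11, slow++,fast++
slow=7 fast=9: a[fast]=13≠a[slow]=11 write a[8]=13, slow++,fast++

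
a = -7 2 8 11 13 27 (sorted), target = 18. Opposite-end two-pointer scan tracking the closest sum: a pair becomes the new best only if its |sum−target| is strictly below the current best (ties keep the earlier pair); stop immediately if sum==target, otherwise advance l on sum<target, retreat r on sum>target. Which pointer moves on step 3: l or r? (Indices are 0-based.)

l

l=0 r=5: -7+27=20 d=2 *, r--
l=0 r=4: -7+13=6 d=12, l++
l=1 r=4: 2+13=15 d=3, l++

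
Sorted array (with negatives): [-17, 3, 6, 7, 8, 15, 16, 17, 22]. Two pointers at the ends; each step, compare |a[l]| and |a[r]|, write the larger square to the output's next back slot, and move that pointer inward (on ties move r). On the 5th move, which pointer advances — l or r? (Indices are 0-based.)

l=0 r=8: |-17|<=|22| out[8]=484, r--
l=0 r=7: |-17|<=|17| out[7]=289, r--
l=0 r=6: |-17|>|16| out[6]=289, l++
l=1 r=6: |3|<=|16| out[5]=256, r--
l=1 r=5: |3|<=|15| out[4]=225, r--

r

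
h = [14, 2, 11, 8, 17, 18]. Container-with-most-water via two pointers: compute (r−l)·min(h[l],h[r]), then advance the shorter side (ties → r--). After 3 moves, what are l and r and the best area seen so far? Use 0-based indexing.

l=3, r=5, best area=70

[0,5] min(14,18)*5=70 best=70 * → l++
[1,5] min(2,18)*4=8 best=70 → l++
[2,5] min(11,18)*3=33 best=70 → l++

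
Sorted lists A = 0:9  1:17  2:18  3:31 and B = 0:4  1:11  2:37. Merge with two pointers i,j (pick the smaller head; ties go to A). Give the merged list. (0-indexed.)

i=0 j=0: A[i]=9>B[j]=4 take 4, j++
i=0 j=1: A[i]=9<=B[j]=11 take 9, i++
i=1 j=1: A[i]=17>B[j]=11 take 11, j++
i=1 j=2: A[i]=17<=B[j]=37 take 17, i++
i=2 j=2: A[i]=18<=B[j]=37 take 18, i++
i=3 j=2: A[i]=31<=B[j]=37 take 31, i++
i=4 j=2: A done, take B[j]=37, j++

[4, 9, 11, 17, 18, 31, 37]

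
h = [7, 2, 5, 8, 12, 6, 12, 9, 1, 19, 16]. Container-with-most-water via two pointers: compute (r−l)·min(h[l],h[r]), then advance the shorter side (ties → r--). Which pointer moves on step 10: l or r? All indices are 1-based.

[1,11] min(7,16)*10=70 best=70 * → l++
[2,11] min(2,16)*9=18 best=70 → l++
[3,11] min(5,16)*8=40 best=70 → l++
[4,11] min(8,16)*7=56 best=70 → l++
[5,11] min(12,16)*6=72 best=72 * → l++
[6,11] min(6,16)*5=30 best=72 → l++
[7,11] min(12,16)*4=48 best=72 → l++
[8,11] min(9,16)*3=27 best=72 → l++
[9,11] min(1,16)*2=2 best=72 → l++
[10,11] min(19,16)*1=16 best=72 → r--

r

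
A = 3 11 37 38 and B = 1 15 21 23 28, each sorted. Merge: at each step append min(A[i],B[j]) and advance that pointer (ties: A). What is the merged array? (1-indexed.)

[i=1,j=1] A[i]=3>B[j]=1 take 1 → j++
[i=1,j=2] A[i]=3<=B[j]=15 take 3 → i++
[i=2,j=2] A[i]=11<=B[j]=15 take 11 → i++
[i=3,j=2] A[i]=37>B[j]=15 take 15 → j++
[i=3,j=3] A[i]=37>B[j]=21 take 21 → j++
[i=3,j=4] A[i]=37>B[j]=23 take 23 → j++
[i=3,j=5] A[i]=37>B[j]=28 take 28 → j++
[i=3,j=6] B done, take A[i]=37 → i++
[i=4,j=6] B done, take A[i]=38 → i++

[1, 3, 11, 15, 21, 23, 28, 37, 38]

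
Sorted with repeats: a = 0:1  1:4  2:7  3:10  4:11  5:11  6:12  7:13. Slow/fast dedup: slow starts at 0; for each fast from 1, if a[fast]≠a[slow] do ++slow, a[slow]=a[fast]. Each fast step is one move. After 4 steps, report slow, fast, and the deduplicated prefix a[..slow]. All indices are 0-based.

slow=4, fast=5, prefix=[1, 4, 7, 10, 11]

slow=0 fast=1: a[fast]=4≠a[slow]=1 write a[1]=4, slow++,fast++
slow=1 fast=2: a[fast]=7≠a[slow]=4 write a[2]=7, slow++,fast++
slow=2 fast=3: a[fast]=10≠a[slow]=7 write a[3]=10, slow++,fast++
slow=3 fast=4: a[fast]=11≠a[slow]=10 write a[4]=11, slow++,fast++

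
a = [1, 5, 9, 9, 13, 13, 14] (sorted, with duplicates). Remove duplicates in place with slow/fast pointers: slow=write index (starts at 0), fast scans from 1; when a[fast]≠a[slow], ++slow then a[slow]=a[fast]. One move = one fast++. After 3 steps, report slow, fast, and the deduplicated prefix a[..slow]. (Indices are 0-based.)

slow=0 fast=1: a[fast]=5≠a[slow]=1 write a[1]=5, slow++,fast++
slow=1 fast=2: a[fast]=9≠a[slow]=5 write a[2]=9, slow++,fast++
slow=2 fast=3: a[fast]=9=a[slow] dup, fast++

slow=2, fast=4, prefix=[1, 5, 9]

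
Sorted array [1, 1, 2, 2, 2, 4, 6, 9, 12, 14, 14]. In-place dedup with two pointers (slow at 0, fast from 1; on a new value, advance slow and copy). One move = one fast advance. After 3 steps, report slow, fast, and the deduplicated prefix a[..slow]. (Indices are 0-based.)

slow=1, fast=4, prefix=[1, 2]

(s=0,f=1) a[fast]=1=a[slow] dup → fast++
(s=0,f=2) a[fast]=2≠a[slow]=1 write a[1]=2 → slow++,fast++
(s=1,f=3) a[fast]=2=a[slow] dup → fast++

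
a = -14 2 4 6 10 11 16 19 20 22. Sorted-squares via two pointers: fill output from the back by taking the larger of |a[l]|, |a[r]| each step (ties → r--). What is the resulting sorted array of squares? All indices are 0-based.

[4, 16, 36, 100, 121, 196, 256, 361, 400, 484]

[0,9] |-14|<=|22| out[9]=484 → r--
[0,8] |-14|<=|20| out[8]=400 → r--
[0,7] |-14|<=|19| out[7]=361 → r--
[0,6] |-14|<=|16| out[6]=256 → r--
[0,5] |-14|>|11| out[5]=196 → l++
[1,5] |2|<=|11| out[4]=121 → r--
[1,4] |2|<=|10| out[3]=100 → r--
[1,3] |2|<=|6| out[2]=36 → r--
[1,2] |2|<=|4| out[1]=16 → r--
[1,1] |2|<=|2| out[0]=4 → r--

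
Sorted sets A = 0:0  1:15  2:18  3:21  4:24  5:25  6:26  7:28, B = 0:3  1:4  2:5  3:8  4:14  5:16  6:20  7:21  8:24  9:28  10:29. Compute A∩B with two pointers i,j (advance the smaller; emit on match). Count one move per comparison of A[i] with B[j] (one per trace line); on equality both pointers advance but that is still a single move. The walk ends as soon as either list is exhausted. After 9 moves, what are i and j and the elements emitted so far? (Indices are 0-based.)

i=3, j=6, emitted=[]

i=0 j=0: 0<3, i++
i=1 j=0: 15>3, j++
i=1 j=1: 15>4, j++
i=1 j=2: 15>5, j++
i=1 j=3: 15>8, j++
i=1 j=4: 15>14, j++
i=1 j=5: 15<16, i++
i=2 j=5: 18>16, j++
i=2 j=6: 18<20, i++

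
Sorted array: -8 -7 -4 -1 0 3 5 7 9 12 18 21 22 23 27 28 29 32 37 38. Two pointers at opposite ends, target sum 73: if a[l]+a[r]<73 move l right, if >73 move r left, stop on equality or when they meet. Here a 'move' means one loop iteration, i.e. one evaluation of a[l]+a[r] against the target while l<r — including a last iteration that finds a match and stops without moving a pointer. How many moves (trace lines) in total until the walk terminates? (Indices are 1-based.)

[1,20] -8+38=30 <73 → l++
[2,20] -7+38=31 <73 → l++
[3,20] -4+38=34 <73 → l++
[4,20] -1+38=37 <73 → l++
[5,20] 0+38=38 <73 → l++
[6,20] 3+38=41 <73 → l++
[7,20] 5+38=43 <73 → l++
[8,20] 7+38=45 <73 → l++
[9,20] 9+38=47 <73 → l++
[10,20] 12+38=50 <73 → l++
[11,20] 18+38=56 <73 → l++
[12,20] 21+38=59 <73 → l++
[13,20] 22+38=60 <73 → l++
[14,20] 23+38=61 <73 → l++
[15,20] 27+38=65 <73 → l++
[16,20] 28+38=66 <73 → l++
[17,20] 29+38=67 <73 → l++
[18,20] 32+38=70 <73 → l++
[19,20] 37+38=75 >73 → r--

19 moves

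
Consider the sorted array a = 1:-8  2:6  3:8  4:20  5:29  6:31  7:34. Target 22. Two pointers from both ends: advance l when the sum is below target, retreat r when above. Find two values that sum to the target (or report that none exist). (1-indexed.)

no pair

l=1 r=7: -8+34=26 >22, r--
l=1 r=6: -8+31=23 >22, r--
l=1 r=5: -8+29=21 <22, l++
l=2 r=5: 6+29=35 >22, r--
l=2 r=4: 6+20=26 >22, r--
l=2 r=3: 6+8=14 <22, l++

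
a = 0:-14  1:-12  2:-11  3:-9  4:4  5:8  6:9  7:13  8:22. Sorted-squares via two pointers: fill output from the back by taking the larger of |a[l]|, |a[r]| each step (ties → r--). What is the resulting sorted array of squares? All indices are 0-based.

l=0 r=8: |-14|<=|22| out[8]=484, r--
l=0 r=7: |-14|>|13| out[7]=196, l++
l=1 r=7: |-12|<=|13| out[6]=169, r--
l=1 r=6: |-12|>|9| out[5]=144, l++
l=2 r=6: |-11|>|9| out[4]=121, l++
l=3 r=6: |-9|<=|9| out[3]=81, r--
l=3 r=5: |-9|>|8| out[2]=81, l++
l=4 r=5: |4|<=|8| out[1]=64, r--
l=4 r=4: |4|<=|4| out[0]=16, r--

[16, 64, 81, 81, 121, 144, 169, 196, 484]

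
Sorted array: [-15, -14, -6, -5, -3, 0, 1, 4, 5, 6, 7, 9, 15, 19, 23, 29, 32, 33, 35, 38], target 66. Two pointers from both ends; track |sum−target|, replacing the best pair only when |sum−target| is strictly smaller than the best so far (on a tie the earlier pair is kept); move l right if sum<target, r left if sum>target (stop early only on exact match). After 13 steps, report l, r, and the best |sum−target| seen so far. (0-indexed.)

l=13, r=19, best |Δ|=13

l=0 r=19: -15+38=23 d=43 *, l++
l=1 r=19: -14+38=24 d=42 *, l++
l=2 r=19: -6+38=32 d=34 *, l++
l=3 r=19: -5+38=33 d=33 *, l++
l=4 r=19: -3+38=35 d=31 *, l++
l=5 r=19: 0+38=38 d=28 *, l++
l=6 r=19: 1+38=39 d=27 *, l++
l=7 r=19: 4+38=42 d=24 *, l++
l=8 r=19: 5+38=43 d=23 *, l++
l=9 r=19: 6+38=44 d=22 *, l++
l=10 r=19: 7+38=45 d=21 *, l++
l=11 r=19: 9+38=47 d=19 *, l++
l=12 r=19: 15+38=53 d=13 *, l++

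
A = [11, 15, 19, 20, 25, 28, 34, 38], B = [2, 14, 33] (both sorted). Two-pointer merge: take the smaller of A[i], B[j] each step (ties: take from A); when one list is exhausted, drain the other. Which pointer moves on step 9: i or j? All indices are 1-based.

[i=1,j=1] A[i]=11>B[j]=2 take 2 → j++
[i=1,j=2] A[i]=11<=B[j]=14 take 11 → i++
[i=2,j=2] A[i]=15>B[j]=14 take 14 → j++
[i=2,j=3] A[i]=15<=B[j]=33 take 15 → i++
[i=3,j=3] A[i]=19<=B[j]=33 take 19 → i++
[i=4,j=3] A[i]=20<=B[j]=33 take 20 → i++
[i=5,j=3] A[i]=25<=B[j]=33 take 25 → i++
[i=6,j=3] A[i]=28<=B[j]=33 take 28 → i++
[i=7,j=3] A[i]=34>B[j]=33 take 33 → j++

j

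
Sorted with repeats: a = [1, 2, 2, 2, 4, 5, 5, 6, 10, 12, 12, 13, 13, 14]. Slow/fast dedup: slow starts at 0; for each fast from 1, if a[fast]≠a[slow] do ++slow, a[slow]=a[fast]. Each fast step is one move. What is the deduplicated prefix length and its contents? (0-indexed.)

length 9; prefix = [1, 2, 4, 5, 6, 10, 12, 13, 14]

(s=0,f=1) a[fast]=2≠a[slow]=1 write a[1]=2 → slow++,fast++
(s=1,f=2) a[fast]=2=a[slow] dup → fast++
(s=1,f=3) a[fast]=2=a[slow] dup → fast++
(s=1,f=4) a[fast]=4≠a[slow]=2 write a[2]=4 → slow++,fast++
(s=2,f=5) a[fast]=5≠a[slow]=4 write a[3]=5 → slow++,fast++
(s=3,f=6) a[fast]=5=a[slow] dup → fast++
(s=3,f=7) a[fast]=6≠a[slow]=5 write a[4]=6 → slow++,fast++
(s=4,f=8) a[fast]=10≠a[slow]=6 write a[5]=10 → slow++,fast++
(s=5,f=9) a[fast]=12≠a[slow]=10 write a[6]=12 → slow++,fast++
(s=6,f=10) a[fast]=12=a[slow] dup → fast++
(s=6,f=11) a[fast]=13≠a[slow]=12 write a[7]=13 → slow++,fast++
(s=7,f=12) a[fast]=13=a[slow] dup → fast++
(s=7,f=13) a[fast]=14≠a[slow]=13 write a[8]=14 → slow++,fast++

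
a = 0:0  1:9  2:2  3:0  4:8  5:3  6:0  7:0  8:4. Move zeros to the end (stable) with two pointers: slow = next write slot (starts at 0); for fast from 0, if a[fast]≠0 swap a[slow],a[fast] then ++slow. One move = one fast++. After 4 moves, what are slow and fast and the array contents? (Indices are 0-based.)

slow=0 fast=0: a[fast]=0, fast++
slow=0 fast=1: a[fast]=9≠0 swap→a[0]=9, slow++,fast++
slow=1 fast=2: a[fast]=2≠0 swap→a[1]=2, slow++,fast++
slow=2 fast=3: a[fast]=0, fast++

slow=2, fast=4, a=[9, 2, 0, 0, 8, 3, 0, 0, 4]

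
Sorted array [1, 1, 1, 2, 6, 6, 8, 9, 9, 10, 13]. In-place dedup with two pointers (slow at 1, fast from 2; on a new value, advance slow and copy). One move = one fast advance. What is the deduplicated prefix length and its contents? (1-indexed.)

(s=1,f=2) a[fast]=1=a[slow] dup → fast++
(s=1,f=3) a[fast]=1=a[slow] dup → fast++
(s=1,f=4) a[fast]=2≠a[slow]=1 write a[2]=2 → slow++,fast++
(s=2,f=5) a[fast]=6≠a[slow]=2 write a[3]=6 → slow++,fast++
(s=3,f=6) a[fast]=6=a[slow] dup → fast++
(s=3,f=7) a[fast]=8≠a[slow]=6 write a[4]=8 → slow++,fast++
(s=4,f=8) a[fast]=9≠a[slow]=8 write a[5]=9 → slow++,fast++
(s=5,f=9) a[fast]=9=a[slow] dup → fast++
(s=5,f=10) a[fast]=10≠a[slow]=9 write a[6]=10 → slow++,fast++
(s=6,f=11) a[fast]=13≠a[slow]=10 write a[7]=13 → slow++,fast++

length 7; prefix = [1, 2, 6, 8, 9, 10, 13]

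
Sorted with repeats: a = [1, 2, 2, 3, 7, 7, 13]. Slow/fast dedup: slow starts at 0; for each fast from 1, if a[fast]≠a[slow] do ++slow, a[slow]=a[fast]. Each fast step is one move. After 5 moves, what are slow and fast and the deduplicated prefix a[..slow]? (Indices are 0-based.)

(s=0,f=1) a[fast]=2≠a[slow]=1 write a[1]=2 → slow++,fast++
(s=1,f=2) a[fast]=2=a[slow] dup → fast++
(s=1,f=3) a[fast]=3≠a[slow]=2 write a[2]=3 → slow++,fast++
(s=2,f=4) a[fast]=7≠a[slow]=3 write a[3]=7 → slow++,fast++
(s=3,f=5) a[fast]=7=a[slow] dup → fast++

slow=3, fast=6, prefix=[1, 2, 3, 7]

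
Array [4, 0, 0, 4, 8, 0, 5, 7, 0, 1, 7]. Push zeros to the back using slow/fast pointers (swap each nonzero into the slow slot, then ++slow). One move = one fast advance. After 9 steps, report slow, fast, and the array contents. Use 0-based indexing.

slow=0 fast=0: a[fast]=4≠0 swap→a[0]=4, slow++,fast++
slow=1 fast=1: a[fast]=0, fast++
slow=1 fast=2: a[fast]=0, fast++
slow=1 fast=3: a[fast]=4≠0 swap→a[1]=4, slow++,fast++
slow=2 fast=4: a[fast]=8≠0 swap→a[2]=8, slow++,fast++
slow=3 fast=5: a[fast]=0, fast++
slow=3 fast=6: a[fast]=5≠0 swap→a[3]=5, slow++,fast++
slow=4 fast=7: a[fast]=7≠0 swap→a[4]=7, slow++,fast++
slow=5 fast=8: a[fast]=0, fast++

slow=5, fast=9, a=[4, 4, 8, 5, 7, 0, 0, 0, 0, 1, 7]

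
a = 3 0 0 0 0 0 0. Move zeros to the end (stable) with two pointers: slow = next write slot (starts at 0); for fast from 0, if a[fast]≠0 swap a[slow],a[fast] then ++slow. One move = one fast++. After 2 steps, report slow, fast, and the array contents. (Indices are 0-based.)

slow=0 fast=0: a[fast]=3≠0 swap→a[0]=3, slow++,fast++
slow=1 fast=1: a[fast]=0, fast++

slow=1, fast=2, a=[3, 0, 0, 0, 0, 0, 0]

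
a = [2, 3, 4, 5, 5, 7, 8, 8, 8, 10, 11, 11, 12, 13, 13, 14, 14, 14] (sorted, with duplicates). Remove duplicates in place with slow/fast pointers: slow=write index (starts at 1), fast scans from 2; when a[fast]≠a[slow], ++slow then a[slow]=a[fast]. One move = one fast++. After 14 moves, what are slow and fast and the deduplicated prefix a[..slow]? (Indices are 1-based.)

slow=10, fast=16, prefix=[2, 3, 4, 5, 7, 8, 10, 11, 12, 13]

(s=1,f=2) a[fast]=3≠a[slow]=2 write a[2]=3 → slow++,fast++
(s=2,f=3) a[fast]=4≠a[slow]=3 write a[3]=4 → slow++,fast++
(s=3,f=4) a[fast]=5≠a[slow]=4 write a[4]=5 → slow++,fast++
(s=4,f=5) a[fast]=5=a[slow] dup → fast++
(s=4,f=6) a[fast]=7≠a[slow]=5 write a[5]=7 → slow++,fast++
(s=5,f=7) a[fast]=8≠a[slow]=7 write a[6]=8 → slow++,fast++
(s=6,f=8) a[fast]=8=a[slow] dup → fast++
(s=6,f=9) a[fast]=8=a[slow] dup → fast++
(s=6,f=10) a[fast]=10≠a[slow]=8 write a[7]=10 → slow++,fast++
(s=7,f=11) a[fast]=11≠a[slow]=10 write a[8]=11 → slow++,fast++
(s=8,f=12) a[fast]=11=a[slow] dup → fast++
(s=8,f=13) a[fast]=12≠a[slow]=11 write a[9]=12 → slow++,fast++
(s=9,f=14) a[fast]=13≠a[slow]=12 write a[10]=13 → slow++,fast++
(s=10,f=15) a[fast]=13=a[slow] dup → fast++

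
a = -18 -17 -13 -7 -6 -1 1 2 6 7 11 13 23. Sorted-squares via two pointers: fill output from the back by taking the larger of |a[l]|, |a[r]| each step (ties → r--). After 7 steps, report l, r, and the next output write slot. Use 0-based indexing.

l=0 r=12: |-18|<=|23| out[12]=529, r--
l=0 r=11: |-18|>|13| out[11]=324, l++
l=1 r=11: |-17|>|13| out[10]=289, l++
l=2 r=11: |-13|<=|13| out[9]=169, r--
l=2 r=10: |-13|>|11| out[8]=169, l++
l=3 r=10: |-7|<=|11| out[7]=121, r--
l=3 r=9: |-7|<=|7| out[6]=49, r--

l=3, r=8, next write slot=5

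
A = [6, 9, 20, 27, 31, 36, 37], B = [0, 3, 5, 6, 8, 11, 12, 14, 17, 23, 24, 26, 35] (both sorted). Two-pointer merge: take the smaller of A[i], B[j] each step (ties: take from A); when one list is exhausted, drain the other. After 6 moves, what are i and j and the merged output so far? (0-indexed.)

i=1, j=5, merged so far=[0, 3, 5, 6, 6, 8]

i=0 j=0: A[i]=6>B[j]=0 take 0, j++
i=0 j=1: A[i]=6>B[j]=3 take 3, j++
i=0 j=2: A[i]=6>B[j]=5 take 5, j++
i=0 j=3: A[i]=6<=B[j]=6 take 6, i++
i=1 j=3: A[i]=9>B[j]=6 take 6, j++
i=1 j=4: A[i]=9>B[j]=8 take 8, j++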